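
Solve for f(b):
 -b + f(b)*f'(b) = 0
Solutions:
 f(b) = -sqrt(C1 + b^2)
 f(b) = sqrt(C1 + b^2)


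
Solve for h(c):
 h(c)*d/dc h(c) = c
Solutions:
 h(c) = -sqrt(C1 + c^2)
 h(c) = sqrt(C1 + c^2)


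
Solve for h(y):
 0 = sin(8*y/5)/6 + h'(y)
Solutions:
 h(y) = C1 + 5*cos(8*y/5)/48


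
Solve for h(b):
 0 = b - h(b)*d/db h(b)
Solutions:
 h(b) = -sqrt(C1 + b^2)
 h(b) = sqrt(C1 + b^2)


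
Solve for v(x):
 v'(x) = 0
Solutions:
 v(x) = C1


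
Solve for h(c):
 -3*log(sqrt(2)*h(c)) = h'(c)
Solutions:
 2*Integral(1/(2*log(_y) + log(2)), (_y, h(c)))/3 = C1 - c


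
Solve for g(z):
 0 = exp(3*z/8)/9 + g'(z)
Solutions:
 g(z) = C1 - 8*exp(3*z/8)/27


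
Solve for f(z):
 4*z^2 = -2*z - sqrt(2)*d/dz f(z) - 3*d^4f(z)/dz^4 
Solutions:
 f(z) = C1 + C4*exp(-2^(1/6)*3^(2/3)*z/3) - 2*sqrt(2)*z^3/3 - sqrt(2)*z^2/2 + (C2*sin(6^(1/6)*z/2) + C3*cos(6^(1/6)*z/2))*exp(2^(1/6)*3^(2/3)*z/6)


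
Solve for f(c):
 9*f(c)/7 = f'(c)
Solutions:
 f(c) = C1*exp(9*c/7)


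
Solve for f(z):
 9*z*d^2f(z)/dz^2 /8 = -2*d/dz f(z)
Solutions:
 f(z) = C1 + C2/z^(7/9)


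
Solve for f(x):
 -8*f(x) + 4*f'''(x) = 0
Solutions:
 f(x) = C3*exp(2^(1/3)*x) + (C1*sin(2^(1/3)*sqrt(3)*x/2) + C2*cos(2^(1/3)*sqrt(3)*x/2))*exp(-2^(1/3)*x/2)


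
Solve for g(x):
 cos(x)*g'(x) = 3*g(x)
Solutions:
 g(x) = C1*(sin(x) + 1)^(3/2)/(sin(x) - 1)^(3/2)


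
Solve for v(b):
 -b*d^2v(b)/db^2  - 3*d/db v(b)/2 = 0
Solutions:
 v(b) = C1 + C2/sqrt(b)


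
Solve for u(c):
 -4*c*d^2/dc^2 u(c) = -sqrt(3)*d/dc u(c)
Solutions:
 u(c) = C1 + C2*c^(sqrt(3)/4 + 1)


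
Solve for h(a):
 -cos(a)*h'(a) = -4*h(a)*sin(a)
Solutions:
 h(a) = C1/cos(a)^4


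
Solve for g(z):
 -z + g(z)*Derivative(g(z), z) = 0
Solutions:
 g(z) = -sqrt(C1 + z^2)
 g(z) = sqrt(C1 + z^2)


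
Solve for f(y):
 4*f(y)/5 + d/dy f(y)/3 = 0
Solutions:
 f(y) = C1*exp(-12*y/5)


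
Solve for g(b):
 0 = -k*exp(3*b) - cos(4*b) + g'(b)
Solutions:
 g(b) = C1 + k*exp(3*b)/3 + sin(4*b)/4


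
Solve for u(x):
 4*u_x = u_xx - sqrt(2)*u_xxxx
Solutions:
 u(x) = C1 + C2*exp(3^(1/3)*x*(sqrt(2)*3^(1/3)/(sqrt(3)*sqrt(216 - sqrt(2))/2 + 9*sqrt(2))^(1/3) + 2*(sqrt(3)*sqrt(216 - sqrt(2))/2 + 9*sqrt(2))^(1/3))/12)*sin(x*(-3*sqrt(6)/(3*sqrt(3)*sqrt(216 - sqrt(2))/2 + 27*sqrt(2))^(1/3) + 2*sqrt(3)*(3*sqrt(3)*sqrt(216 - sqrt(2))/2 + 27*sqrt(2))^(1/3))/12) + C3*exp(3^(1/3)*x*(sqrt(2)*3^(1/3)/(sqrt(3)*sqrt(216 - sqrt(2))/2 + 9*sqrt(2))^(1/3) + 2*(sqrt(3)*sqrt(216 - sqrt(2))/2 + 9*sqrt(2))^(1/3))/12)*cos(x*(-3*sqrt(6)/(3*sqrt(3)*sqrt(216 - sqrt(2))/2 + 27*sqrt(2))^(1/3) + 2*sqrt(3)*(3*sqrt(3)*sqrt(216 - sqrt(2))/2 + 27*sqrt(2))^(1/3))/12) + C4*exp(-3^(1/3)*x*(sqrt(2)*3^(1/3)/(sqrt(3)*sqrt(216 - sqrt(2))/2 + 9*sqrt(2))^(1/3) + 2*(sqrt(3)*sqrt(216 - sqrt(2))/2 + 9*sqrt(2))^(1/3))/6)


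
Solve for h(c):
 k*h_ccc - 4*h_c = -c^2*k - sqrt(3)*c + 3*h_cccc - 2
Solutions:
 h(c) = C1 + C2*exp(c*(-k^2/(-k^3/27 + sqrt(-k^6 + (486 - k^3)^2)/27 + 18)^(1/3) + 3*k - 9*(-k^3/27 + sqrt(-k^6 + (486 - k^3)^2)/27 + 18)^(1/3))/27) + C3*exp(c*(-4*k^2/((-1 + sqrt(3)*I)*(-k^3/27 + sqrt(-k^6 + (486 - k^3)^2)/27 + 18)^(1/3)) + 6*k + 9*(-k^3/27 + sqrt(-k^6 + (486 - k^3)^2)/27 + 18)^(1/3) - 9*sqrt(3)*I*(-k^3/27 + sqrt(-k^6 + (486 - k^3)^2)/27 + 18)^(1/3))/54) + C4*exp(c*(4*k^2/((1 + sqrt(3)*I)*(-k^3/27 + sqrt(-k^6 + (486 - k^3)^2)/27 + 18)^(1/3)) + 6*k + 9*(-k^3/27 + sqrt(-k^6 + (486 - k^3)^2)/27 + 18)^(1/3) + 9*sqrt(3)*I*(-k^3/27 + sqrt(-k^6 + (486 - k^3)^2)/27 + 18)^(1/3))/54) + c^3*k/12 + sqrt(3)*c^2/8 + c*k^2/8 + c/2


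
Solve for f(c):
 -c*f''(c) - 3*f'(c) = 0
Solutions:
 f(c) = C1 + C2/c^2


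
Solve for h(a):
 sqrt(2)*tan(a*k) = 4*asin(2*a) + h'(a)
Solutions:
 h(a) = C1 - 4*a*asin(2*a) - 2*sqrt(1 - 4*a^2) + sqrt(2)*Piecewise((-log(cos(a*k))/k, Ne(k, 0)), (0, True))


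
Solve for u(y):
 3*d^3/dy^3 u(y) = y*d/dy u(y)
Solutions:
 u(y) = C1 + Integral(C2*airyai(3^(2/3)*y/3) + C3*airybi(3^(2/3)*y/3), y)


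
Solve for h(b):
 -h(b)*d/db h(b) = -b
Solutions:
 h(b) = -sqrt(C1 + b^2)
 h(b) = sqrt(C1 + b^2)


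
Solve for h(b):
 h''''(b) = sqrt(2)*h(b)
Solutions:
 h(b) = C1*exp(-2^(1/8)*b) + C2*exp(2^(1/8)*b) + C3*sin(2^(1/8)*b) + C4*cos(2^(1/8)*b)


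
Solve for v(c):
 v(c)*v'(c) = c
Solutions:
 v(c) = -sqrt(C1 + c^2)
 v(c) = sqrt(C1 + c^2)


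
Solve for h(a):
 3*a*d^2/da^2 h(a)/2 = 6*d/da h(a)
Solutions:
 h(a) = C1 + C2*a^5


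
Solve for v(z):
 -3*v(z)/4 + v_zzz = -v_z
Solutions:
 v(z) = C1*exp(3^(1/3)*z*(-(27 + sqrt(921))^(1/3) + 4*3^(1/3)/(27 + sqrt(921))^(1/3))/12)*sin(3^(1/6)*z*((27 + sqrt(921))^(-1/3) + 3^(2/3)*(27 + sqrt(921))^(1/3)/12)) + C2*exp(3^(1/3)*z*(-(27 + sqrt(921))^(1/3) + 4*3^(1/3)/(27 + sqrt(921))^(1/3))/12)*cos(3^(1/6)*z*((27 + sqrt(921))^(-1/3) + 3^(2/3)*(27 + sqrt(921))^(1/3)/12)) + C3*exp(-3^(1/3)*z*(-(27 + sqrt(921))^(1/3) + 4*3^(1/3)/(27 + sqrt(921))^(1/3))/6)


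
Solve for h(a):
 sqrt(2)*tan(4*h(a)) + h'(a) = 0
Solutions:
 h(a) = -asin(C1*exp(-4*sqrt(2)*a))/4 + pi/4
 h(a) = asin(C1*exp(-4*sqrt(2)*a))/4


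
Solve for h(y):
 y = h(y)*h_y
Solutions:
 h(y) = -sqrt(C1 + y^2)
 h(y) = sqrt(C1 + y^2)


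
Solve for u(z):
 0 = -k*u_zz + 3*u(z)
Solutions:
 u(z) = C1*exp(-sqrt(3)*z*sqrt(1/k)) + C2*exp(sqrt(3)*z*sqrt(1/k))


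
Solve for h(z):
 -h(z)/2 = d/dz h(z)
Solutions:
 h(z) = C1*exp(-z/2)


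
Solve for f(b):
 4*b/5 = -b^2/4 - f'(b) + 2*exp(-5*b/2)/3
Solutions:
 f(b) = C1 - b^3/12 - 2*b^2/5 - 4*exp(-5*b/2)/15


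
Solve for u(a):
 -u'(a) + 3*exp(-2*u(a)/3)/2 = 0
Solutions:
 u(a) = 3*log(-sqrt(C1 + 3*a)) - 3*log(3)/2
 u(a) = 3*log(C1 + 3*a)/2 - 3*log(3)/2


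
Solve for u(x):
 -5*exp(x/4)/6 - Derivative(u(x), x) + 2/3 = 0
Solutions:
 u(x) = C1 + 2*x/3 - 10*exp(x/4)/3


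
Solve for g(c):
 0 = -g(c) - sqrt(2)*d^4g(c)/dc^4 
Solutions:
 g(c) = (C1*sin(2^(3/8)*c/2) + C2*cos(2^(3/8)*c/2))*exp(-2^(3/8)*c/2) + (C3*sin(2^(3/8)*c/2) + C4*cos(2^(3/8)*c/2))*exp(2^(3/8)*c/2)


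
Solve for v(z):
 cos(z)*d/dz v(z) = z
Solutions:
 v(z) = C1 + Integral(z/cos(z), z)


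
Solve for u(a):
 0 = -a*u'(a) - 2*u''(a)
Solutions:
 u(a) = C1 + C2*erf(a/2)


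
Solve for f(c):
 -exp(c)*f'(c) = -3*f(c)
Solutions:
 f(c) = C1*exp(-3*exp(-c))


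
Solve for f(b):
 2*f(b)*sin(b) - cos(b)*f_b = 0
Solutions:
 f(b) = C1/cos(b)^2


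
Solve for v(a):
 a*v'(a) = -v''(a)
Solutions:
 v(a) = C1 + C2*erf(sqrt(2)*a/2)


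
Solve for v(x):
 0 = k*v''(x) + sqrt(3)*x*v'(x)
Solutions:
 v(x) = C1 + C2*sqrt(k)*erf(sqrt(2)*3^(1/4)*x*sqrt(1/k)/2)


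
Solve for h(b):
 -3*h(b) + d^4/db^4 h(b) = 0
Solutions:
 h(b) = C1*exp(-3^(1/4)*b) + C2*exp(3^(1/4)*b) + C3*sin(3^(1/4)*b) + C4*cos(3^(1/4)*b)


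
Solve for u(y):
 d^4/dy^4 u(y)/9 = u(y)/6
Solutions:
 u(y) = C1*exp(-2^(3/4)*3^(1/4)*y/2) + C2*exp(2^(3/4)*3^(1/4)*y/2) + C3*sin(2^(3/4)*3^(1/4)*y/2) + C4*cos(2^(3/4)*3^(1/4)*y/2)


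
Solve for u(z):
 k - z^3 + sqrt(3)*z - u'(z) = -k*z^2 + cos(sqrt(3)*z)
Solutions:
 u(z) = C1 + k*z^3/3 + k*z - z^4/4 + sqrt(3)*z^2/2 - sqrt(3)*sin(sqrt(3)*z)/3


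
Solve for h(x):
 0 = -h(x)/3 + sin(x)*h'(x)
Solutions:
 h(x) = C1*(cos(x) - 1)^(1/6)/(cos(x) + 1)^(1/6)


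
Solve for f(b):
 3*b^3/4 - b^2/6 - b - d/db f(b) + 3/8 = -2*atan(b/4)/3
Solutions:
 f(b) = C1 + 3*b^4/16 - b^3/18 - b^2/2 + 2*b*atan(b/4)/3 + 3*b/8 - 4*log(b^2 + 16)/3


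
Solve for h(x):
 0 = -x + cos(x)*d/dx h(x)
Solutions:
 h(x) = C1 + Integral(x/cos(x), x)


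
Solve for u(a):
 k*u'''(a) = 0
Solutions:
 u(a) = C1 + C2*a + C3*a^2


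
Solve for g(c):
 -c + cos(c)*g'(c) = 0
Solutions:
 g(c) = C1 + Integral(c/cos(c), c)


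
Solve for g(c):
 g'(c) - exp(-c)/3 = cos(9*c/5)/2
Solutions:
 g(c) = C1 + 5*sin(9*c/5)/18 - exp(-c)/3


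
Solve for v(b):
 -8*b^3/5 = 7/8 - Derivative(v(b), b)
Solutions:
 v(b) = C1 + 2*b^4/5 + 7*b/8


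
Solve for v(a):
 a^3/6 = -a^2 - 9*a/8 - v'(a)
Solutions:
 v(a) = C1 - a^4/24 - a^3/3 - 9*a^2/16


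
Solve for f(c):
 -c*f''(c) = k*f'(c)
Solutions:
 f(c) = C1 + c^(1 - re(k))*(C2*sin(log(c)*Abs(im(k))) + C3*cos(log(c)*im(k)))


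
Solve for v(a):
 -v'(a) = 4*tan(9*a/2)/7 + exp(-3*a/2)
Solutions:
 v(a) = C1 - 4*log(tan(9*a/2)^2 + 1)/63 + 2*exp(-3*a/2)/3


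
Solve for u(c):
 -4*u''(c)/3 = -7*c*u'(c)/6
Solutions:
 u(c) = C1 + C2*erfi(sqrt(7)*c/4)


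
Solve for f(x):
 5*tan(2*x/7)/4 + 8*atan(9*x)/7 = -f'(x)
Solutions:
 f(x) = C1 - 8*x*atan(9*x)/7 + 4*log(81*x^2 + 1)/63 + 35*log(cos(2*x/7))/8


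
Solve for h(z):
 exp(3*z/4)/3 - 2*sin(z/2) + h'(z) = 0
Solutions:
 h(z) = C1 - 4*exp(3*z/4)/9 - 4*cos(z/2)


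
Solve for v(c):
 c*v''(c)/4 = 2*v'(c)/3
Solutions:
 v(c) = C1 + C2*c^(11/3)


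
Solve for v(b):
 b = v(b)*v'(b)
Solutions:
 v(b) = -sqrt(C1 + b^2)
 v(b) = sqrt(C1 + b^2)


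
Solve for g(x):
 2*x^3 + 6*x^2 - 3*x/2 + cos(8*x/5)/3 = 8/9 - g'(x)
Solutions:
 g(x) = C1 - x^4/2 - 2*x^3 + 3*x^2/4 + 8*x/9 - 5*sin(8*x/5)/24


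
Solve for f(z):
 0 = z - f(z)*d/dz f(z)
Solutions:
 f(z) = -sqrt(C1 + z^2)
 f(z) = sqrt(C1 + z^2)


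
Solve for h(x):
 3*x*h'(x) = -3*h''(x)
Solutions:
 h(x) = C1 + C2*erf(sqrt(2)*x/2)


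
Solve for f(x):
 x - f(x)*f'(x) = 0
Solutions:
 f(x) = -sqrt(C1 + x^2)
 f(x) = sqrt(C1 + x^2)


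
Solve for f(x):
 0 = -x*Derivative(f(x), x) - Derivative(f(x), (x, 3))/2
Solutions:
 f(x) = C1 + Integral(C2*airyai(-2^(1/3)*x) + C3*airybi(-2^(1/3)*x), x)


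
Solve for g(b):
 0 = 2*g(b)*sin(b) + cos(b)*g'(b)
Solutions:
 g(b) = C1*cos(b)^2


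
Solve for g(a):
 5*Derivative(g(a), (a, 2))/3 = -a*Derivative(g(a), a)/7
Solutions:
 g(a) = C1 + C2*erf(sqrt(210)*a/70)


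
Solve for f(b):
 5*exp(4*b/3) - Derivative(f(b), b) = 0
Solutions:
 f(b) = C1 + 15*exp(4*b/3)/4


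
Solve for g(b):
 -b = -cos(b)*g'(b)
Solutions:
 g(b) = C1 + Integral(b/cos(b), b)


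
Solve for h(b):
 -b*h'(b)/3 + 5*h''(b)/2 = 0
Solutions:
 h(b) = C1 + C2*erfi(sqrt(15)*b/15)


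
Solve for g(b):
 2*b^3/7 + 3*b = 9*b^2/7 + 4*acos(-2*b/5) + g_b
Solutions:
 g(b) = C1 + b^4/14 - 3*b^3/7 + 3*b^2/2 - 4*b*acos(-2*b/5) - 2*sqrt(25 - 4*b^2)


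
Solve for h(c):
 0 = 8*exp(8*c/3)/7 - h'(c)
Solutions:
 h(c) = C1 + 3*exp(8*c/3)/7


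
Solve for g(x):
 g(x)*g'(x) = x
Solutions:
 g(x) = -sqrt(C1 + x^2)
 g(x) = sqrt(C1 + x^2)


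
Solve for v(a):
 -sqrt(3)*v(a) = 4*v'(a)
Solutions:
 v(a) = C1*exp(-sqrt(3)*a/4)


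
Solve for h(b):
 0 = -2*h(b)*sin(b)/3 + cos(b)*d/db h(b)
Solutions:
 h(b) = C1/cos(b)^(2/3)


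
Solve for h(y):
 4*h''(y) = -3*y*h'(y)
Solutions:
 h(y) = C1 + C2*erf(sqrt(6)*y/4)


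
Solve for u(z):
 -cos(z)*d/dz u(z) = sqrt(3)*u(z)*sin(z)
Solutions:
 u(z) = C1*cos(z)^(sqrt(3))


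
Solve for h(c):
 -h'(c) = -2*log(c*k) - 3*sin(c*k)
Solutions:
 h(c) = C1 + 2*c*log(c*k) - 2*c + 3*Piecewise((-cos(c*k)/k, Ne(k, 0)), (0, True))


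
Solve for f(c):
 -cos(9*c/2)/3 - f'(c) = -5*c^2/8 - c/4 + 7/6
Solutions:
 f(c) = C1 + 5*c^3/24 + c^2/8 - 7*c/6 - 2*sin(9*c/2)/27


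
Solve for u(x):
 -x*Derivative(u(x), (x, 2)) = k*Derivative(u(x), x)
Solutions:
 u(x) = C1 + x^(1 - re(k))*(C2*sin(log(x)*Abs(im(k))) + C3*cos(log(x)*im(k)))


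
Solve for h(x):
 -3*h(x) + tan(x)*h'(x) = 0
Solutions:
 h(x) = C1*sin(x)^3


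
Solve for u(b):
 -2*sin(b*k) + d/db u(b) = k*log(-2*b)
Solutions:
 u(b) = C1 + b*k*(log(-b) - 1) + b*k*log(2) + 2*Piecewise((-cos(b*k)/k, Ne(k, 0)), (0, True))


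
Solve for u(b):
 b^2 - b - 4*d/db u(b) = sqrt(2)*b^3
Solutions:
 u(b) = C1 - sqrt(2)*b^4/16 + b^3/12 - b^2/8


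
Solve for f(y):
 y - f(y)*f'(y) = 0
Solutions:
 f(y) = -sqrt(C1 + y^2)
 f(y) = sqrt(C1 + y^2)


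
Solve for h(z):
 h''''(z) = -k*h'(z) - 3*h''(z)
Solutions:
 h(z) = C1 + C2*exp(2^(1/3)*z*(-2^(1/3)*(k + sqrt(k^2 + 4))^(1/3)/2 + (k + sqrt(k^2 + 4))^(-1/3))) + C3*exp(2^(1/3)*z*(2^(1/3)*(k + sqrt(k^2 + 4))^(1/3)/4 - 2^(1/3)*sqrt(3)*I*(k + sqrt(k^2 + 4))^(1/3)/4 + 2/((-1 + sqrt(3)*I)*(k + sqrt(k^2 + 4))^(1/3)))) + C4*exp(2^(1/3)*z*(2^(1/3)*(k + sqrt(k^2 + 4))^(1/3)/4 + 2^(1/3)*sqrt(3)*I*(k + sqrt(k^2 + 4))^(1/3)/4 - 2/((1 + sqrt(3)*I)*(k + sqrt(k^2 + 4))^(1/3))))


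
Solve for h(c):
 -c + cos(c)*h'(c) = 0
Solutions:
 h(c) = C1 + Integral(c/cos(c), c)


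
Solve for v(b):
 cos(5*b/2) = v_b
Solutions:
 v(b) = C1 + 2*sin(5*b/2)/5


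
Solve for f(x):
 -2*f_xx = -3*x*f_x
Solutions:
 f(x) = C1 + C2*erfi(sqrt(3)*x/2)


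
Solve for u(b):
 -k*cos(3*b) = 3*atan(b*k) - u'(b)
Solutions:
 u(b) = C1 + k*sin(3*b)/3 + 3*Piecewise((b*atan(b*k) - log(b^2*k^2 + 1)/(2*k), Ne(k, 0)), (0, True))


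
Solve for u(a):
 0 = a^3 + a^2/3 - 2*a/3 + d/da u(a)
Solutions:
 u(a) = C1 - a^4/4 - a^3/9 + a^2/3


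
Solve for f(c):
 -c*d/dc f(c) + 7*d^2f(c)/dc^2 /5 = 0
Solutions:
 f(c) = C1 + C2*erfi(sqrt(70)*c/14)


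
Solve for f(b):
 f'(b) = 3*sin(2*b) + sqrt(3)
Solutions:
 f(b) = C1 + sqrt(3)*b - 3*cos(2*b)/2


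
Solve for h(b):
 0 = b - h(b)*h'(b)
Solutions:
 h(b) = -sqrt(C1 + b^2)
 h(b) = sqrt(C1 + b^2)


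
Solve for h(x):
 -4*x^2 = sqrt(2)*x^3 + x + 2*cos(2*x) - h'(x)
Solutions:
 h(x) = C1 + sqrt(2)*x^4/4 + 4*x^3/3 + x^2/2 + sin(2*x)


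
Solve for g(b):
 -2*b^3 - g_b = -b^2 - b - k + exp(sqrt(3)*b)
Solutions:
 g(b) = C1 - b^4/2 + b^3/3 + b^2/2 + b*k - sqrt(3)*exp(sqrt(3)*b)/3


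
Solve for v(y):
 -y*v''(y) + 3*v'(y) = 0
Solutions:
 v(y) = C1 + C2*y^4


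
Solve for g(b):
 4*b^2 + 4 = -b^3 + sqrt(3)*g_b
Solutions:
 g(b) = C1 + sqrt(3)*b^4/12 + 4*sqrt(3)*b^3/9 + 4*sqrt(3)*b/3


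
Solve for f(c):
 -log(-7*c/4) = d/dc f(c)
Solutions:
 f(c) = C1 - c*log(-c) + c*(-log(7) + 1 + 2*log(2))


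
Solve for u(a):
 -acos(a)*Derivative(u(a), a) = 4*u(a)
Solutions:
 u(a) = C1*exp(-4*Integral(1/acos(a), a))


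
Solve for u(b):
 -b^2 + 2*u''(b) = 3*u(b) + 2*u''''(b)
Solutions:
 u(b) = -b^2/3 + (C1*sin(2^(3/4)*3^(1/4)*b*sin(atan(sqrt(5))/2)/2) + C2*cos(2^(3/4)*3^(1/4)*b*sin(atan(sqrt(5))/2)/2))*exp(-2^(3/4)*3^(1/4)*b*cos(atan(sqrt(5))/2)/2) + (C3*sin(2^(3/4)*3^(1/4)*b*sin(atan(sqrt(5))/2)/2) + C4*cos(2^(3/4)*3^(1/4)*b*sin(atan(sqrt(5))/2)/2))*exp(2^(3/4)*3^(1/4)*b*cos(atan(sqrt(5))/2)/2) - 4/9


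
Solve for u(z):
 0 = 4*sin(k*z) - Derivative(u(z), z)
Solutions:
 u(z) = C1 - 4*cos(k*z)/k


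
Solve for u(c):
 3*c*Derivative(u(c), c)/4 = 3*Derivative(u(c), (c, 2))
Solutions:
 u(c) = C1 + C2*erfi(sqrt(2)*c/4)


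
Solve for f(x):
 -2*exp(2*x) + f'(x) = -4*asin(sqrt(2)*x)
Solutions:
 f(x) = C1 - 4*x*asin(sqrt(2)*x) - 2*sqrt(2)*sqrt(1 - 2*x^2) + exp(2*x)


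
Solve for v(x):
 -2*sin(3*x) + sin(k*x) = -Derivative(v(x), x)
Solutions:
 v(x) = C1 - 2*cos(3*x)/3 + cos(k*x)/k


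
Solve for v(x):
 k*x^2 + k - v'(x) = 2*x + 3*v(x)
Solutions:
 v(x) = C1*exp(-3*x) + k*x^2/3 - 2*k*x/9 + 11*k/27 - 2*x/3 + 2/9


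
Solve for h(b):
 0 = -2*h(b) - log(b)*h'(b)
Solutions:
 h(b) = C1*exp(-2*li(b))


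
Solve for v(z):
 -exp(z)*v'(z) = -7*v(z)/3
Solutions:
 v(z) = C1*exp(-7*exp(-z)/3)


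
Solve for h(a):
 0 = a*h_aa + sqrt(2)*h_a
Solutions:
 h(a) = C1 + C2*a^(1 - sqrt(2))


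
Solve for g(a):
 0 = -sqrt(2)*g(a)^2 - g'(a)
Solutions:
 g(a) = 1/(C1 + sqrt(2)*a)


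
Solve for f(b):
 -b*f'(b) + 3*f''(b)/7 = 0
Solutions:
 f(b) = C1 + C2*erfi(sqrt(42)*b/6)


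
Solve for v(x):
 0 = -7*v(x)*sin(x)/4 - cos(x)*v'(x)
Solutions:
 v(x) = C1*cos(x)^(7/4)


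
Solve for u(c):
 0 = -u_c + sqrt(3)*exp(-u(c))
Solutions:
 u(c) = log(C1 + sqrt(3)*c)


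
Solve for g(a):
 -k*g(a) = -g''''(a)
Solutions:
 g(a) = C1*exp(-a*k^(1/4)) + C2*exp(a*k^(1/4)) + C3*exp(-I*a*k^(1/4)) + C4*exp(I*a*k^(1/4))


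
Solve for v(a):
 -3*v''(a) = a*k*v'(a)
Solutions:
 v(a) = Piecewise((-sqrt(6)*sqrt(pi)*C1*erf(sqrt(6)*a*sqrt(k)/6)/(2*sqrt(k)) - C2, (k > 0) | (k < 0)), (-C1*a - C2, True))


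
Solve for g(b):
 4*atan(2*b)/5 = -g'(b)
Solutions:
 g(b) = C1 - 4*b*atan(2*b)/5 + log(4*b^2 + 1)/5


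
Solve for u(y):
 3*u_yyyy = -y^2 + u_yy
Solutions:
 u(y) = C1 + C2*y + C3*exp(-sqrt(3)*y/3) + C4*exp(sqrt(3)*y/3) + y^4/12 + 3*y^2


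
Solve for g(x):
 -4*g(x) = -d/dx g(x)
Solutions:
 g(x) = C1*exp(4*x)


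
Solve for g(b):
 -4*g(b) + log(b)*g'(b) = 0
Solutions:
 g(b) = C1*exp(4*li(b))


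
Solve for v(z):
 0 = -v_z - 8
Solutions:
 v(z) = C1 - 8*z


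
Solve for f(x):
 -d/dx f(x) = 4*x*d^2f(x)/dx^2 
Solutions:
 f(x) = C1 + C2*x^(3/4)


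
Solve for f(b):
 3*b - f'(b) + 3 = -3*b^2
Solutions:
 f(b) = C1 + b^3 + 3*b^2/2 + 3*b


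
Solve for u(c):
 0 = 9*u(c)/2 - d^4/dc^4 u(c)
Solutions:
 u(c) = C1*exp(-2^(3/4)*sqrt(3)*c/2) + C2*exp(2^(3/4)*sqrt(3)*c/2) + C3*sin(2^(3/4)*sqrt(3)*c/2) + C4*cos(2^(3/4)*sqrt(3)*c/2)


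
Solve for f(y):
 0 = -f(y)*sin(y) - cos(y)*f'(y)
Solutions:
 f(y) = C1*cos(y)


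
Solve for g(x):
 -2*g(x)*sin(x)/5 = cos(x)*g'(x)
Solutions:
 g(x) = C1*cos(x)^(2/5)


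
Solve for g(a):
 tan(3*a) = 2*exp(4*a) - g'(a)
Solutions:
 g(a) = C1 + exp(4*a)/2 + log(cos(3*a))/3


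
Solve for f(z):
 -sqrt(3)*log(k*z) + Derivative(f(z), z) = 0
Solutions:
 f(z) = C1 + sqrt(3)*z*log(k*z) - sqrt(3)*z


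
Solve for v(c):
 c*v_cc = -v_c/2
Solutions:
 v(c) = C1 + C2*sqrt(c)


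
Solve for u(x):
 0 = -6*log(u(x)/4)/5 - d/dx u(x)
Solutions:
 -5*Integral(1/(-log(_y) + 2*log(2)), (_y, u(x)))/6 = C1 - x


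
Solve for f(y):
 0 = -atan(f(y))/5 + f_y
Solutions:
 Integral(1/atan(_y), (_y, f(y))) = C1 + y/5


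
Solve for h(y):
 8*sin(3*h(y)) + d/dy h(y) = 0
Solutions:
 h(y) = -acos((-C1 - exp(48*y))/(C1 - exp(48*y)))/3 + 2*pi/3
 h(y) = acos((-C1 - exp(48*y))/(C1 - exp(48*y)))/3


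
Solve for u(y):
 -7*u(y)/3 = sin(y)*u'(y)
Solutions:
 u(y) = C1*(cos(y) + 1)^(7/6)/(cos(y) - 1)^(7/6)


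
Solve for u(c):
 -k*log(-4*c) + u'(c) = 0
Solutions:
 u(c) = C1 + c*k*log(-c) + c*k*(-1 + 2*log(2))


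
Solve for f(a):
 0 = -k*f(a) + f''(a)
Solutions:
 f(a) = C1*exp(-a*sqrt(k)) + C2*exp(a*sqrt(k))


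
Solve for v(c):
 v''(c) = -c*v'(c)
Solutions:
 v(c) = C1 + C2*erf(sqrt(2)*c/2)


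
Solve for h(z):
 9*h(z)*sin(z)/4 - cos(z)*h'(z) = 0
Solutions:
 h(z) = C1/cos(z)^(9/4)


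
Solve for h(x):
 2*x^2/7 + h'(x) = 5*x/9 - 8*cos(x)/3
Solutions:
 h(x) = C1 - 2*x^3/21 + 5*x^2/18 - 8*sin(x)/3


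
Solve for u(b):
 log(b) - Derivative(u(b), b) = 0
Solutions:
 u(b) = C1 + b*log(b) - b


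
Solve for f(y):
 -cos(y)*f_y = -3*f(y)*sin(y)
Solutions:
 f(y) = C1/cos(y)^3


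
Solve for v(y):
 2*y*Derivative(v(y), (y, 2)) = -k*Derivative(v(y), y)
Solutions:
 v(y) = C1 + y^(1 - re(k)/2)*(C2*sin(log(y)*Abs(im(k))/2) + C3*cos(log(y)*im(k)/2))


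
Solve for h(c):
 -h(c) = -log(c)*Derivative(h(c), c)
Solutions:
 h(c) = C1*exp(li(c))


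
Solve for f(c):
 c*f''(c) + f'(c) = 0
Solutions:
 f(c) = C1 + C2*log(c)


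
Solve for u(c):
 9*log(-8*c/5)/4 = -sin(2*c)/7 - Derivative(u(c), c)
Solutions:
 u(c) = C1 - 9*c*log(-c)/4 - 7*c*log(2) + c*log(10)/4 + 9*c/4 + 2*c*log(5) + cos(2*c)/14


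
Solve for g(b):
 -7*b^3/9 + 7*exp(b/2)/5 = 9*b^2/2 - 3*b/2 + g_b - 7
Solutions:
 g(b) = C1 - 7*b^4/36 - 3*b^3/2 + 3*b^2/4 + 7*b + 14*exp(b/2)/5


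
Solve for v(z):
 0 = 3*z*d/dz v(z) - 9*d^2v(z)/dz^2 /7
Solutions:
 v(z) = C1 + C2*erfi(sqrt(42)*z/6)


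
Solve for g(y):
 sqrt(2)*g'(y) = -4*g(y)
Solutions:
 g(y) = C1*exp(-2*sqrt(2)*y)


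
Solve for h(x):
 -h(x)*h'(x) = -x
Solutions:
 h(x) = -sqrt(C1 + x^2)
 h(x) = sqrt(C1 + x^2)


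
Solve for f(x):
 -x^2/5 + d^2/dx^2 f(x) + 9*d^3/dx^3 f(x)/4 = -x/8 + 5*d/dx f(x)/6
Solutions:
 f(x) = C1 + C2*exp(x*(-2 + sqrt(34))/9) + C3*exp(-x*(2 + sqrt(34))/9) - 2*x^3/25 - 213*x^2/1000 - 2259*x/1250


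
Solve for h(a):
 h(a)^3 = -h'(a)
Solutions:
 h(a) = -sqrt(2)*sqrt(-1/(C1 - a))/2
 h(a) = sqrt(2)*sqrt(-1/(C1 - a))/2


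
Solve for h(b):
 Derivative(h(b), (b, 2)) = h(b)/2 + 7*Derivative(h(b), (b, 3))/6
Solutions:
 h(b) = C1*exp(b*(8*2^(1/3)/(7*sqrt(345) + 131)^(1/3) + 8 + 2^(2/3)*(7*sqrt(345) + 131)^(1/3))/28)*sin(2^(1/3)*sqrt(3)*b*(-2^(1/3)*(7*sqrt(345) + 131)^(1/3) + 8/(7*sqrt(345) + 131)^(1/3))/28) + C2*exp(b*(8*2^(1/3)/(7*sqrt(345) + 131)^(1/3) + 8 + 2^(2/3)*(7*sqrt(345) + 131)^(1/3))/28)*cos(2^(1/3)*sqrt(3)*b*(-2^(1/3)*(7*sqrt(345) + 131)^(1/3) + 8/(7*sqrt(345) + 131)^(1/3))/28) + C3*exp(b*(-2^(2/3)*(7*sqrt(345) + 131)^(1/3) - 8*2^(1/3)/(7*sqrt(345) + 131)^(1/3) + 4)/14)


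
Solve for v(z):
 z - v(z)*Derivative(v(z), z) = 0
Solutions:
 v(z) = -sqrt(C1 + z^2)
 v(z) = sqrt(C1 + z^2)


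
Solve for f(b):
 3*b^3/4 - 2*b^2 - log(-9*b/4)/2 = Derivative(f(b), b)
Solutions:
 f(b) = C1 + 3*b^4/16 - 2*b^3/3 - b*log(-b)/2 + b*(-log(3) + 1/2 + log(2))


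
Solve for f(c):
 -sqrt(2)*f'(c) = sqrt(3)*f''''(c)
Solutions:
 f(c) = C1 + C4*exp(-2^(1/6)*3^(5/6)*c/3) + (C2*sin(2^(1/6)*3^(1/3)*c/2) + C3*cos(2^(1/6)*3^(1/3)*c/2))*exp(2^(1/6)*3^(5/6)*c/6)


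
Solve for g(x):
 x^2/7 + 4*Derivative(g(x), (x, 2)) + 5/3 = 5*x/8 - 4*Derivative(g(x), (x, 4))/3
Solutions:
 g(x) = C1 + C2*x + C3*sin(sqrt(3)*x) + C4*cos(sqrt(3)*x) - x^4/336 + 5*x^3/192 - 11*x^2/56


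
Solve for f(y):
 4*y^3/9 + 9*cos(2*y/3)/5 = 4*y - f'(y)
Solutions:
 f(y) = C1 - y^4/9 + 2*y^2 - 27*sin(2*y/3)/10


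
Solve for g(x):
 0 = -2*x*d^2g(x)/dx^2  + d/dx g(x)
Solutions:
 g(x) = C1 + C2*x^(3/2)


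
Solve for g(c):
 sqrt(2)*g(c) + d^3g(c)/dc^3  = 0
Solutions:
 g(c) = C3*exp(-2^(1/6)*c) + (C1*sin(2^(1/6)*sqrt(3)*c/2) + C2*cos(2^(1/6)*sqrt(3)*c/2))*exp(2^(1/6)*c/2)


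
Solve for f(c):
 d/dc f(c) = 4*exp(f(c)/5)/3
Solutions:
 f(c) = 5*log(-1/(C1 + 4*c)) + 5*log(15)


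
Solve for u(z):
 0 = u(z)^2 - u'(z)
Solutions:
 u(z) = -1/(C1 + z)


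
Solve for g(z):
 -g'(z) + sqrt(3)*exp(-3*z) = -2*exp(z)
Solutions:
 g(z) = C1 + 2*exp(z) - sqrt(3)*exp(-3*z)/3


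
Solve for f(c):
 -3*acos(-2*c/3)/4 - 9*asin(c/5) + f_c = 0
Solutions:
 f(c) = C1 + 3*c*acos(-2*c/3)/4 + 9*c*asin(c/5) + 3*sqrt(9 - 4*c^2)/8 + 9*sqrt(25 - c^2)


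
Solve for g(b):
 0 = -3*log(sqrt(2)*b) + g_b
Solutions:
 g(b) = C1 + 3*b*log(b) - 3*b + 3*b*log(2)/2


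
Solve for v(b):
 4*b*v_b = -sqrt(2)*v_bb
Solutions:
 v(b) = C1 + C2*erf(2^(1/4)*b)


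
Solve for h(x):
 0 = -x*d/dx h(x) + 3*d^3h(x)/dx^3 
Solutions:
 h(x) = C1 + Integral(C2*airyai(3^(2/3)*x/3) + C3*airybi(3^(2/3)*x/3), x)


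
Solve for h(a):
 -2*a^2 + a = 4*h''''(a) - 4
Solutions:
 h(a) = C1 + C2*a + C3*a^2 + C4*a^3 - a^6/720 + a^5/480 + a^4/24


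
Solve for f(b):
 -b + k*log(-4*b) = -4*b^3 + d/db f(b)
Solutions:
 f(b) = C1 + b^4 - b^2/2 + b*k*log(-b) + b*k*(-1 + 2*log(2))


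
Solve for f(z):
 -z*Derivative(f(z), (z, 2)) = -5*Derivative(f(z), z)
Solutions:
 f(z) = C1 + C2*z^6


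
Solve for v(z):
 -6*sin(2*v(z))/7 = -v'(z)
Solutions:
 -6*z/7 + log(cos(2*v(z)) - 1)/4 - log(cos(2*v(z)) + 1)/4 = C1


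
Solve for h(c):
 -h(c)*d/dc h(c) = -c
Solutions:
 h(c) = -sqrt(C1 + c^2)
 h(c) = sqrt(C1 + c^2)


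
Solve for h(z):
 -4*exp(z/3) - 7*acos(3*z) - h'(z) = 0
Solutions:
 h(z) = C1 - 7*z*acos(3*z) + 7*sqrt(1 - 9*z^2)/3 - 12*exp(z/3)


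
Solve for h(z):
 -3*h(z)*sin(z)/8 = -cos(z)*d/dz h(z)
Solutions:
 h(z) = C1/cos(z)^(3/8)


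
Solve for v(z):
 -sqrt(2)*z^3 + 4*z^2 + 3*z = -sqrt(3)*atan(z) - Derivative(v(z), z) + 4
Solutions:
 v(z) = C1 + sqrt(2)*z^4/4 - 4*z^3/3 - 3*z^2/2 + 4*z - sqrt(3)*(z*atan(z) - log(z^2 + 1)/2)


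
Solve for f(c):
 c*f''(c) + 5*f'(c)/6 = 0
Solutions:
 f(c) = C1 + C2*c^(1/6)


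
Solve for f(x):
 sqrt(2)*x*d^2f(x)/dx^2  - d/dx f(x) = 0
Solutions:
 f(x) = C1 + C2*x^(sqrt(2)/2 + 1)


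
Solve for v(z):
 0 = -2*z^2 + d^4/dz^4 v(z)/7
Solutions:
 v(z) = C1 + C2*z + C3*z^2 + C4*z^3 + 7*z^6/180


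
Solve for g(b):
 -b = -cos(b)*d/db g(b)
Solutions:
 g(b) = C1 + Integral(b/cos(b), b)


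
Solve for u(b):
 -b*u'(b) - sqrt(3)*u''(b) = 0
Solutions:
 u(b) = C1 + C2*erf(sqrt(2)*3^(3/4)*b/6)


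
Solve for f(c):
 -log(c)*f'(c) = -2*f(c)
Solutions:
 f(c) = C1*exp(2*li(c))


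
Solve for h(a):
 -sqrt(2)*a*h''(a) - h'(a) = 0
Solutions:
 h(a) = C1 + C2*a^(1 - sqrt(2)/2)


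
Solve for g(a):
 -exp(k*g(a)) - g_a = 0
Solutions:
 g(a) = Piecewise((log(1/(C1*k + a*k))/k, Ne(k, 0)), (nan, True))
 g(a) = Piecewise((C1 - a, Eq(k, 0)), (nan, True))


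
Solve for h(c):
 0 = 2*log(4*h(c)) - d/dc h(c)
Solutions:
 -Integral(1/(log(_y) + 2*log(2)), (_y, h(c)))/2 = C1 - c


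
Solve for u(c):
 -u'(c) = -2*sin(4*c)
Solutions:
 u(c) = C1 - cos(4*c)/2


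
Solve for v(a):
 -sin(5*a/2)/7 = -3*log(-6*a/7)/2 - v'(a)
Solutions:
 v(a) = C1 - 3*a*log(-a)/2 - 2*a*log(6) + 3*a/2 + a*log(42)/2 + a*log(7) - 2*cos(5*a/2)/35


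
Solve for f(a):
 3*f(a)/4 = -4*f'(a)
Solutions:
 f(a) = C1*exp(-3*a/16)


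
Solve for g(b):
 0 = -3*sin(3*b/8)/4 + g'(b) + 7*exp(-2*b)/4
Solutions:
 g(b) = C1 - 2*cos(3*b/8) + 7*exp(-2*b)/8


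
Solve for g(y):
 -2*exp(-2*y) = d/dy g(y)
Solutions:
 g(y) = C1 + exp(-2*y)


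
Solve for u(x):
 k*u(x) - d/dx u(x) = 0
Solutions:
 u(x) = C1*exp(k*x)


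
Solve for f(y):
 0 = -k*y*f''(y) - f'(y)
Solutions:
 f(y) = C1 + y^(((re(k) - 1)*re(k) + im(k)^2)/(re(k)^2 + im(k)^2))*(C2*sin(log(y)*Abs(im(k))/(re(k)^2 + im(k)^2)) + C3*cos(log(y)*im(k)/(re(k)^2 + im(k)^2)))


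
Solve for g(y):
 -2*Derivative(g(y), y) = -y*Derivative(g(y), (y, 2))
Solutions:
 g(y) = C1 + C2*y^3


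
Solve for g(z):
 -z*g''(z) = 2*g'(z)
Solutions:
 g(z) = C1 + C2/z


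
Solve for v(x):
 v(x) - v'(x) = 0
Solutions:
 v(x) = C1*exp(x)


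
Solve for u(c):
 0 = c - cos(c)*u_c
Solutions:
 u(c) = C1 + Integral(c/cos(c), c)


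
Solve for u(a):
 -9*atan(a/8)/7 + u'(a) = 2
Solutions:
 u(a) = C1 + 9*a*atan(a/8)/7 + 2*a - 36*log(a^2 + 64)/7


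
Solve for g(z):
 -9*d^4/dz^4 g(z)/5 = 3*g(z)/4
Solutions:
 g(z) = (C1*sin(3^(3/4)*5^(1/4)*z/6) + C2*cos(3^(3/4)*5^(1/4)*z/6))*exp(-3^(3/4)*5^(1/4)*z/6) + (C3*sin(3^(3/4)*5^(1/4)*z/6) + C4*cos(3^(3/4)*5^(1/4)*z/6))*exp(3^(3/4)*5^(1/4)*z/6)


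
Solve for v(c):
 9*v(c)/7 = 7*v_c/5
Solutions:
 v(c) = C1*exp(45*c/49)


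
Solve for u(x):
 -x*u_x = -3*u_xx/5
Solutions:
 u(x) = C1 + C2*erfi(sqrt(30)*x/6)


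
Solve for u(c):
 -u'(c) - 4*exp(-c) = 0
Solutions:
 u(c) = C1 + 4*exp(-c)


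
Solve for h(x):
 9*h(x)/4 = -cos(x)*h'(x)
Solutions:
 h(x) = C1*(sin(x) - 1)^(9/8)/(sin(x) + 1)^(9/8)


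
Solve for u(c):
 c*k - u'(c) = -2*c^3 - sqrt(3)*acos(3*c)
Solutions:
 u(c) = C1 + c^4/2 + c^2*k/2 + sqrt(3)*(c*acos(3*c) - sqrt(1 - 9*c^2)/3)


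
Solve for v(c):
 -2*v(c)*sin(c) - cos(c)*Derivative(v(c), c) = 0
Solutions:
 v(c) = C1*cos(c)^2


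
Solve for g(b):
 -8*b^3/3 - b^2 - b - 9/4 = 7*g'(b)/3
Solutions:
 g(b) = C1 - 2*b^4/7 - b^3/7 - 3*b^2/14 - 27*b/28


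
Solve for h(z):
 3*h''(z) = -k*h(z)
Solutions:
 h(z) = C1*exp(-sqrt(3)*z*sqrt(-k)/3) + C2*exp(sqrt(3)*z*sqrt(-k)/3)


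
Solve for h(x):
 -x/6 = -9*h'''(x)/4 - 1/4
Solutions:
 h(x) = C1 + C2*x + C3*x^2 + x^4/324 - x^3/54


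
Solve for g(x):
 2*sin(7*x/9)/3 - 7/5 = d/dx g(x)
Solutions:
 g(x) = C1 - 7*x/5 - 6*cos(7*x/9)/7


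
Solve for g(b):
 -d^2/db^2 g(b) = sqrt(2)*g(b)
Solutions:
 g(b) = C1*sin(2^(1/4)*b) + C2*cos(2^(1/4)*b)


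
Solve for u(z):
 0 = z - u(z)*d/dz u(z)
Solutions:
 u(z) = -sqrt(C1 + z^2)
 u(z) = sqrt(C1 + z^2)


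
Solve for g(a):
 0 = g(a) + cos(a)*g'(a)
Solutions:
 g(a) = C1*sqrt(sin(a) - 1)/sqrt(sin(a) + 1)


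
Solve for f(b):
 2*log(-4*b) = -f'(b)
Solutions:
 f(b) = C1 - 2*b*log(-b) + 2*b*(1 - 2*log(2))


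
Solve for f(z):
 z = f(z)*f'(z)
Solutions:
 f(z) = -sqrt(C1 + z^2)
 f(z) = sqrt(C1 + z^2)


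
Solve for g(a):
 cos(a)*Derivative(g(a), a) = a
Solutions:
 g(a) = C1 + Integral(a/cos(a), a)


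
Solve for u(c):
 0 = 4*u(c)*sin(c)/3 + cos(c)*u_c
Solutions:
 u(c) = C1*cos(c)^(4/3)


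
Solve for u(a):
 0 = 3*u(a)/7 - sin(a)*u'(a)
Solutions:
 u(a) = C1*(cos(a) - 1)^(3/14)/(cos(a) + 1)^(3/14)


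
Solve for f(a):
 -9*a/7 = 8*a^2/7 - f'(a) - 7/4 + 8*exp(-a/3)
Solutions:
 f(a) = C1 + 8*a^3/21 + 9*a^2/14 - 7*a/4 - 24*exp(-a/3)


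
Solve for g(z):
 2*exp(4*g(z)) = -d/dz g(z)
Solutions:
 g(z) = log(-I*(1/(C1 + 8*z))^(1/4))
 g(z) = log(I*(1/(C1 + 8*z))^(1/4))
 g(z) = log(-(1/(C1 + 8*z))^(1/4))
 g(z) = log(1/(C1 + 8*z))/4


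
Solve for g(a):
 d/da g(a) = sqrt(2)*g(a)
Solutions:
 g(a) = C1*exp(sqrt(2)*a)


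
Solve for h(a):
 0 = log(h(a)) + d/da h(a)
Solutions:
 li(h(a)) = C1 - a


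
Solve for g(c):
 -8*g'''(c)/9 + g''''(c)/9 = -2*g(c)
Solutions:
 g(c) = C1*exp(c*(-sqrt(2)*sqrt(6^(2/3)/(sqrt(138) + 12)^(1/3) + 6^(1/3)*(sqrt(138) + 12)^(1/3) + 8)/2 + 2))*sin(sqrt(2)*c*sqrt(-16 + 6^(2/3)/(sqrt(138) + 12)^(1/3) + 6^(1/3)*(sqrt(138) + 12)^(1/3) + 32*sqrt(2)/sqrt(6^(2/3)/(sqrt(138) + 12)^(1/3) + 6^(1/3)*(sqrt(138) + 12)^(1/3) + 8))/2) + C2*exp(c*(-sqrt(2)*sqrt(6^(2/3)/(sqrt(138) + 12)^(1/3) + 6^(1/3)*(sqrt(138) + 12)^(1/3) + 8)/2 + 2))*cos(sqrt(2)*c*sqrt(-16 + 6^(2/3)/(sqrt(138) + 12)^(1/3) + 6^(1/3)*(sqrt(138) + 12)^(1/3) + 32*sqrt(2)/sqrt(6^(2/3)/(sqrt(138) + 12)^(1/3) + 6^(1/3)*(sqrt(138) + 12)^(1/3) + 8))/2) + C3*exp(c*(2 + sqrt(2)*sqrt(6^(2/3)/(sqrt(138) + 12)^(1/3) + 6^(1/3)*(sqrt(138) + 12)^(1/3) + 8)/2 + sqrt(2)*sqrt(-6^(1/3)*(sqrt(138) + 12)^(1/3) - 6^(2/3)/(sqrt(138) + 12)^(1/3) + 32*sqrt(2)/sqrt(6^(2/3)/(sqrt(138) + 12)^(1/3) + 6^(1/3)*(sqrt(138) + 12)^(1/3) + 8) + 16)/2)) + C4*exp(c*(-sqrt(2)*sqrt(-6^(1/3)*(sqrt(138) + 12)^(1/3) - 6^(2/3)/(sqrt(138) + 12)^(1/3) + 32*sqrt(2)/sqrt(6^(2/3)/(sqrt(138) + 12)^(1/3) + 6^(1/3)*(sqrt(138) + 12)^(1/3) + 8) + 16)/2 + 2 + sqrt(2)*sqrt(6^(2/3)/(sqrt(138) + 12)^(1/3) + 6^(1/3)*(sqrt(138) + 12)^(1/3) + 8)/2))


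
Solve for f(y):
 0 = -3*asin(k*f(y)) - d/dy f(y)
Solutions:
 Integral(1/asin(_y*k), (_y, f(y))) = C1 - 3*y


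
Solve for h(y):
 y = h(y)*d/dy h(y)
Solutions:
 h(y) = -sqrt(C1 + y^2)
 h(y) = sqrt(C1 + y^2)


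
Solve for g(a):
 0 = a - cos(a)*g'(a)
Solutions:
 g(a) = C1 + Integral(a/cos(a), a)


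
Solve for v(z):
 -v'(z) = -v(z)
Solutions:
 v(z) = C1*exp(z)


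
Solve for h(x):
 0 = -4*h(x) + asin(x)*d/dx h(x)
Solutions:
 h(x) = C1*exp(4*Integral(1/asin(x), x))


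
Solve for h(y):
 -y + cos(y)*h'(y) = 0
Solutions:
 h(y) = C1 + Integral(y/cos(y), y)


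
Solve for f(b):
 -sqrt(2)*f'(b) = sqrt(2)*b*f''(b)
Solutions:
 f(b) = C1 + C2*log(b)


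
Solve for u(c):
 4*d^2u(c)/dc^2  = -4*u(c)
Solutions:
 u(c) = C1*sin(c) + C2*cos(c)


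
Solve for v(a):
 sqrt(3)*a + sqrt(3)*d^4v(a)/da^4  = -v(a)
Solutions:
 v(a) = -sqrt(3)*a + (C1*sin(sqrt(2)*3^(7/8)*a/6) + C2*cos(sqrt(2)*3^(7/8)*a/6))*exp(-sqrt(2)*3^(7/8)*a/6) + (C3*sin(sqrt(2)*3^(7/8)*a/6) + C4*cos(sqrt(2)*3^(7/8)*a/6))*exp(sqrt(2)*3^(7/8)*a/6)


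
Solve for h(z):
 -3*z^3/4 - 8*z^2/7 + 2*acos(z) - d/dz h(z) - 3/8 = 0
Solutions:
 h(z) = C1 - 3*z^4/16 - 8*z^3/21 + 2*z*acos(z) - 3*z/8 - 2*sqrt(1 - z^2)


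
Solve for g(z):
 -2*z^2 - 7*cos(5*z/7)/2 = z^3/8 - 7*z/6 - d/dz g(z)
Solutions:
 g(z) = C1 + z^4/32 + 2*z^3/3 - 7*z^2/12 + 49*sin(5*z/7)/10


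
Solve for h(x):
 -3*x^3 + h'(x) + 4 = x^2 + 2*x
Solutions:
 h(x) = C1 + 3*x^4/4 + x^3/3 + x^2 - 4*x


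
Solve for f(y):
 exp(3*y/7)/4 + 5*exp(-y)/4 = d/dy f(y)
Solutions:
 f(y) = C1 + 7*exp(3*y/7)/12 - 5*exp(-y)/4


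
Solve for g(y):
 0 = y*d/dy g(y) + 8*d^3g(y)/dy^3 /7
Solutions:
 g(y) = C1 + Integral(C2*airyai(-7^(1/3)*y/2) + C3*airybi(-7^(1/3)*y/2), y)


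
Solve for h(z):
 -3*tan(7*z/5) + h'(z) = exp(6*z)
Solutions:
 h(z) = C1 + exp(6*z)/6 - 15*log(cos(7*z/5))/7


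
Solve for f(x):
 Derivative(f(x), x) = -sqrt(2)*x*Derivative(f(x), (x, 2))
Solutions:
 f(x) = C1 + C2*x^(1 - sqrt(2)/2)


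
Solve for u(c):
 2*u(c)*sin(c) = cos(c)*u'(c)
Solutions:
 u(c) = C1/cos(c)^2


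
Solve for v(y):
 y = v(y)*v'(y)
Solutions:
 v(y) = -sqrt(C1 + y^2)
 v(y) = sqrt(C1 + y^2)


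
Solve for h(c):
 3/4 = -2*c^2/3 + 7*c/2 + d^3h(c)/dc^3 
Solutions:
 h(c) = C1 + C2*c + C3*c^2 + c^5/90 - 7*c^4/48 + c^3/8


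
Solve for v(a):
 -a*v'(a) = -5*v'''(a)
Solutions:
 v(a) = C1 + Integral(C2*airyai(5^(2/3)*a/5) + C3*airybi(5^(2/3)*a/5), a)


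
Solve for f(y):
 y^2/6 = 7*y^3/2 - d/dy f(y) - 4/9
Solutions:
 f(y) = C1 + 7*y^4/8 - y^3/18 - 4*y/9


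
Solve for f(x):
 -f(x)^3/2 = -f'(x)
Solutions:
 f(x) = -sqrt(-1/(C1 + x))
 f(x) = sqrt(-1/(C1 + x))


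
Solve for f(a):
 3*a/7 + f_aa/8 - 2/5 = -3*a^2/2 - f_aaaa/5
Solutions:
 f(a) = C1 + C2*a + C3*sin(sqrt(10)*a/4) + C4*cos(sqrt(10)*a/4) - a^4 - 4*a^3/7 + 104*a^2/5


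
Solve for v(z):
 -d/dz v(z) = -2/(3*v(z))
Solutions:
 v(z) = -sqrt(C1 + 12*z)/3
 v(z) = sqrt(C1 + 12*z)/3


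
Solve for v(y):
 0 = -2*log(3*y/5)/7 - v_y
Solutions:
 v(y) = C1 - 2*y*log(y)/7 - 2*y*log(3)/7 + 2*y/7 + 2*y*log(5)/7


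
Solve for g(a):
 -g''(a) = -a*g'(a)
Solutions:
 g(a) = C1 + C2*erfi(sqrt(2)*a/2)


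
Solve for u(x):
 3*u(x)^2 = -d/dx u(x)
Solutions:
 u(x) = 1/(C1 + 3*x)


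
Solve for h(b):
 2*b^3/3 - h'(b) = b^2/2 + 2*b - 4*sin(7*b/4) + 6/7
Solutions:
 h(b) = C1 + b^4/6 - b^3/6 - b^2 - 6*b/7 - 16*cos(7*b/4)/7


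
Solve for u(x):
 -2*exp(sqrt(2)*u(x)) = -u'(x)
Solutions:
 u(x) = sqrt(2)*(2*log(-1/(C1 + 2*x)) - log(2))/4


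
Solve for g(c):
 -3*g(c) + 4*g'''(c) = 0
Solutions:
 g(c) = C3*exp(6^(1/3)*c/2) + (C1*sin(2^(1/3)*3^(5/6)*c/4) + C2*cos(2^(1/3)*3^(5/6)*c/4))*exp(-6^(1/3)*c/4)


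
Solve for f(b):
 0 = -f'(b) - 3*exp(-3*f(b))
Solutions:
 f(b) = log(C1 - 9*b)/3
 f(b) = log((-3^(1/3) - 3^(5/6)*I)*(C1 - 3*b)^(1/3)/2)
 f(b) = log((-3^(1/3) + 3^(5/6)*I)*(C1 - 3*b)^(1/3)/2)


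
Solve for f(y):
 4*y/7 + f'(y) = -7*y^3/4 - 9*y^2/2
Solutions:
 f(y) = C1 - 7*y^4/16 - 3*y^3/2 - 2*y^2/7


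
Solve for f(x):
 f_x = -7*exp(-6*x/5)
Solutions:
 f(x) = C1 + 35*exp(-6*x/5)/6


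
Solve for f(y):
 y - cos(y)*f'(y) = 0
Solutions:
 f(y) = C1 + Integral(y/cos(y), y)


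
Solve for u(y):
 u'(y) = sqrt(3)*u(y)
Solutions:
 u(y) = C1*exp(sqrt(3)*y)


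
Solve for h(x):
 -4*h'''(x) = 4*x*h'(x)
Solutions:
 h(x) = C1 + Integral(C2*airyai(-x) + C3*airybi(-x), x)


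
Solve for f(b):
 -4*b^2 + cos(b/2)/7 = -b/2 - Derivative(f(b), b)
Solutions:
 f(b) = C1 + 4*b^3/3 - b^2/4 - 2*sin(b/2)/7


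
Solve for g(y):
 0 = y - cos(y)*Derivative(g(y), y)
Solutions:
 g(y) = C1 + Integral(y/cos(y), y)


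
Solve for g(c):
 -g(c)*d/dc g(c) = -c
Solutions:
 g(c) = -sqrt(C1 + c^2)
 g(c) = sqrt(C1 + c^2)


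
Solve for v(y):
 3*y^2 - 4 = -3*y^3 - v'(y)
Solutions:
 v(y) = C1 - 3*y^4/4 - y^3 + 4*y


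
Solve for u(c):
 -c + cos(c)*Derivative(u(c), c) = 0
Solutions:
 u(c) = C1 + Integral(c/cos(c), c)


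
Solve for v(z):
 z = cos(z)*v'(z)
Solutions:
 v(z) = C1 + Integral(z/cos(z), z)


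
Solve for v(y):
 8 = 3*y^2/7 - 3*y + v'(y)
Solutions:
 v(y) = C1 - y^3/7 + 3*y^2/2 + 8*y


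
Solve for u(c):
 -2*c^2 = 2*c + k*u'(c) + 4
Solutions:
 u(c) = C1 - 2*c^3/(3*k) - c^2/k - 4*c/k


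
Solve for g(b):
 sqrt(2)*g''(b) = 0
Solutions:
 g(b) = C1 + C2*b


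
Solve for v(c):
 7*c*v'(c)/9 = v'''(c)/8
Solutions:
 v(c) = C1 + Integral(C2*airyai(2*21^(1/3)*c/3) + C3*airybi(2*21^(1/3)*c/3), c)


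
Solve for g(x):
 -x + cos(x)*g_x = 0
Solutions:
 g(x) = C1 + Integral(x/cos(x), x)


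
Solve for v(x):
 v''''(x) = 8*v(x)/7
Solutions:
 v(x) = C1*exp(-14^(3/4)*x/7) + C2*exp(14^(3/4)*x/7) + C3*sin(14^(3/4)*x/7) + C4*cos(14^(3/4)*x/7)


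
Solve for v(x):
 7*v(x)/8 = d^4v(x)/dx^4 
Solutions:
 v(x) = C1*exp(-14^(1/4)*x/2) + C2*exp(14^(1/4)*x/2) + C3*sin(14^(1/4)*x/2) + C4*cos(14^(1/4)*x/2)


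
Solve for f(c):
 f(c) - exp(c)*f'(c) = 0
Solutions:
 f(c) = C1*exp(-exp(-c))


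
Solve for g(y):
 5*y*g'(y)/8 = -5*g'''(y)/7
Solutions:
 g(y) = C1 + Integral(C2*airyai(-7^(1/3)*y/2) + C3*airybi(-7^(1/3)*y/2), y)


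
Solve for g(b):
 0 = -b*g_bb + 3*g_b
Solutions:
 g(b) = C1 + C2*b^4


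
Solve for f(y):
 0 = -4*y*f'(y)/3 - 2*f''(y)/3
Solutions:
 f(y) = C1 + C2*erf(y)


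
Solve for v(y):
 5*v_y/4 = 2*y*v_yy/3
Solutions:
 v(y) = C1 + C2*y^(23/8)


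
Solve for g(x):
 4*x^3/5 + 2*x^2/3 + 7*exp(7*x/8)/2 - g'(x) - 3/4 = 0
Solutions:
 g(x) = C1 + x^4/5 + 2*x^3/9 - 3*x/4 + 4*exp(7*x/8)


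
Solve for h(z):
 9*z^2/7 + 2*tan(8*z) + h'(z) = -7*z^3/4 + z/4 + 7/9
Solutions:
 h(z) = C1 - 7*z^4/16 - 3*z^3/7 + z^2/8 + 7*z/9 + log(cos(8*z))/4


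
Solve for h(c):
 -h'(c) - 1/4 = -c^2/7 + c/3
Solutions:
 h(c) = C1 + c^3/21 - c^2/6 - c/4


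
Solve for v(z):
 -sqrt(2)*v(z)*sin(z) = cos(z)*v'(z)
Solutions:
 v(z) = C1*cos(z)^(sqrt(2))


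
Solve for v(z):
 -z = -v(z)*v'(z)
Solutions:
 v(z) = -sqrt(C1 + z^2)
 v(z) = sqrt(C1 + z^2)


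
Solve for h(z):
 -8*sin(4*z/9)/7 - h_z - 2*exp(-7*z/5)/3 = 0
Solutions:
 h(z) = C1 + 18*cos(4*z/9)/7 + 10*exp(-7*z/5)/21


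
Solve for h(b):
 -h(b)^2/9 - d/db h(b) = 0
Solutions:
 h(b) = 9/(C1 + b)


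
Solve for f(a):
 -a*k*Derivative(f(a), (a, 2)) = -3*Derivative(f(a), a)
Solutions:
 f(a) = C1 + a^(((re(k) + 3)*re(k) + im(k)^2)/(re(k)^2 + im(k)^2))*(C2*sin(3*log(a)*Abs(im(k))/(re(k)^2 + im(k)^2)) + C3*cos(3*log(a)*im(k)/(re(k)^2 + im(k)^2)))


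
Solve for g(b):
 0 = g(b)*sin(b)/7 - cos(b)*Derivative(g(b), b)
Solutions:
 g(b) = C1/cos(b)^(1/7)


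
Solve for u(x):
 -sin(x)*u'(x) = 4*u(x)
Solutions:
 u(x) = C1*(cos(x)^2 + 2*cos(x) + 1)/(cos(x)^2 - 2*cos(x) + 1)


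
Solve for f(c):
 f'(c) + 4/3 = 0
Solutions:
 f(c) = C1 - 4*c/3


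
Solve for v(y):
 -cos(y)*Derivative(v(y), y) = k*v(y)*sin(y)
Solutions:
 v(y) = C1*exp(k*log(cos(y)))


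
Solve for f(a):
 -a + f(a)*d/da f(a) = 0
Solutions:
 f(a) = -sqrt(C1 + a^2)
 f(a) = sqrt(C1 + a^2)


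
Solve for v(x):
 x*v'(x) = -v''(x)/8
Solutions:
 v(x) = C1 + C2*erf(2*x)


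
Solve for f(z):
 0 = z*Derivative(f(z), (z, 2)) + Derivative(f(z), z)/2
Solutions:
 f(z) = C1 + C2*sqrt(z)


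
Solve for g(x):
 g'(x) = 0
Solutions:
 g(x) = C1


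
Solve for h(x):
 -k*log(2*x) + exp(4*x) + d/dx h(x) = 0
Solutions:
 h(x) = C1 + k*x*log(x) + k*x*(-1 + log(2)) - exp(4*x)/4


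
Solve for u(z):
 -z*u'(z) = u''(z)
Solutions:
 u(z) = C1 + C2*erf(sqrt(2)*z/2)


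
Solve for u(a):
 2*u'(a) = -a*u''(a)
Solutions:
 u(a) = C1 + C2/a


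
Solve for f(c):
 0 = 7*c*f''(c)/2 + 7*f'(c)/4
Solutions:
 f(c) = C1 + C2*sqrt(c)


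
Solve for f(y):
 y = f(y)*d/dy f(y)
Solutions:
 f(y) = -sqrt(C1 + y^2)
 f(y) = sqrt(C1 + y^2)


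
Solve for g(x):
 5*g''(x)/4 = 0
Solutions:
 g(x) = C1 + C2*x


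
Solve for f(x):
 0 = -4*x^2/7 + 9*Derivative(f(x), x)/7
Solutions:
 f(x) = C1 + 4*x^3/27


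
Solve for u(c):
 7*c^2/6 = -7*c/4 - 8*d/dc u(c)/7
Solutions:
 u(c) = C1 - 49*c^3/144 - 49*c^2/64


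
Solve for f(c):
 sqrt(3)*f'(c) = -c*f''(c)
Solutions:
 f(c) = C1 + C2*c^(1 - sqrt(3))


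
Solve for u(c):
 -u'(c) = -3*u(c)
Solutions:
 u(c) = C1*exp(3*c)


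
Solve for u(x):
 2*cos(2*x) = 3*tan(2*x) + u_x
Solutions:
 u(x) = C1 + 3*log(cos(2*x))/2 + sin(2*x)
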